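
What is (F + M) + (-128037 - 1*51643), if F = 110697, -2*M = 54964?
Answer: -96465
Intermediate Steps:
M = -27482 (M = -1/2*54964 = -27482)
(F + M) + (-128037 - 1*51643) = (110697 - 27482) + (-128037 - 1*51643) = 83215 + (-128037 - 51643) = 83215 - 179680 = -96465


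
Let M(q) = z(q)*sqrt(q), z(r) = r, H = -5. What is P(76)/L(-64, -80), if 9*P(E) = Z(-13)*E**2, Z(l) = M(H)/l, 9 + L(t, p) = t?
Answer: -28880*I*sqrt(5)/8541 ≈ -7.5609*I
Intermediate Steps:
L(t, p) = -9 + t
M(q) = q**(3/2) (M(q) = q*sqrt(q) = q**(3/2))
Z(l) = -5*I*sqrt(5)/l (Z(l) = (-5)**(3/2)/l = (-5*I*sqrt(5))/l = -5*I*sqrt(5)/l)
P(E) = 5*I*sqrt(5)*E**2/117 (P(E) = ((-5*I*sqrt(5)/(-13))*E**2)/9 = ((-5*I*sqrt(5)*(-1/13))*E**2)/9 = ((5*I*sqrt(5)/13)*E**2)/9 = (5*I*sqrt(5)*E**2/13)/9 = 5*I*sqrt(5)*E**2/117)
P(76)/L(-64, -80) = ((5/117)*I*sqrt(5)*76**2)/(-9 - 64) = ((5/117)*I*sqrt(5)*5776)/(-73) = (28880*I*sqrt(5)/117)*(-1/73) = -28880*I*sqrt(5)/8541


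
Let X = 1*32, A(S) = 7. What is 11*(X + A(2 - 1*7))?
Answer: 429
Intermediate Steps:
X = 32
11*(X + A(2 - 1*7)) = 11*(32 + 7) = 11*39 = 429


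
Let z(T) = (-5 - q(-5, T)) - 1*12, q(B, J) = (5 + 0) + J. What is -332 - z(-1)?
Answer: -311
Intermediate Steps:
q(B, J) = 5 + J
z(T) = -22 - T (z(T) = (-5 - (5 + T)) - 1*12 = (-5 + (-5 - T)) - 12 = (-10 - T) - 12 = -22 - T)
-332 - z(-1) = -332 - (-22 - 1*(-1)) = -332 - (-22 + 1) = -332 - 1*(-21) = -332 + 21 = -311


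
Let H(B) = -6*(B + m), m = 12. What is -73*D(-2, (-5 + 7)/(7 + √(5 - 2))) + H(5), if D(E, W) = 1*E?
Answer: 44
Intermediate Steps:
D(E, W) = E
H(B) = -72 - 6*B (H(B) = -6*(B + 12) = -6*(12 + B) = -72 - 6*B)
-73*D(-2, (-5 + 7)/(7 + √(5 - 2))) + H(5) = -73*(-2) + (-72 - 6*5) = 146 + (-72 - 30) = 146 - 102 = 44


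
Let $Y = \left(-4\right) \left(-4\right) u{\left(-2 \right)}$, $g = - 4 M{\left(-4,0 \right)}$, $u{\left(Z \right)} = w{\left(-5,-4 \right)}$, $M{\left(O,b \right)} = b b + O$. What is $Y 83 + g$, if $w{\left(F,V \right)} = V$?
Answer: $-5296$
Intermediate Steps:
$M{\left(O,b \right)} = O + b^{2}$ ($M{\left(O,b \right)} = b^{2} + O = O + b^{2}$)
$u{\left(Z \right)} = -4$
$g = 16$ ($g = - 4 \left(-4 + 0^{2}\right) = - 4 \left(-4 + 0\right) = \left(-4\right) \left(-4\right) = 16$)
$Y = -64$ ($Y = \left(-4\right) \left(-4\right) \left(-4\right) = 16 \left(-4\right) = -64$)
$Y 83 + g = \left(-64\right) 83 + 16 = -5312 + 16 = -5296$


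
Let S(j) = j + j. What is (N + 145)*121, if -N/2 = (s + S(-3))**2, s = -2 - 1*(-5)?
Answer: 15367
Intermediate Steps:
s = 3 (s = -2 + 5 = 3)
S(j) = 2*j
N = -18 (N = -2*(3 + 2*(-3))**2 = -2*(3 - 6)**2 = -2*(-3)**2 = -2*9 = -18)
(N + 145)*121 = (-18 + 145)*121 = 127*121 = 15367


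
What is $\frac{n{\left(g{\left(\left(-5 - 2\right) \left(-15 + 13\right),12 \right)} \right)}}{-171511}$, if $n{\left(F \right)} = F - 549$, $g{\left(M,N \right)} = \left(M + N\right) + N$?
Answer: $\frac{511}{171511} \approx 0.0029794$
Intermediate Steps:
$g{\left(M,N \right)} = M + 2 N$
$n{\left(F \right)} = -549 + F$
$\frac{n{\left(g{\left(\left(-5 - 2\right) \left(-15 + 13\right),12 \right)} \right)}}{-171511} = \frac{-549 + \left(\left(-5 - 2\right) \left(-15 + 13\right) + 2 \cdot 12\right)}{-171511} = \left(-549 + \left(\left(-7\right) \left(-2\right) + 24\right)\right) \left(- \frac{1}{171511}\right) = \left(-549 + \left(14 + 24\right)\right) \left(- \frac{1}{171511}\right) = \left(-549 + 38\right) \left(- \frac{1}{171511}\right) = \left(-511\right) \left(- \frac{1}{171511}\right) = \frac{511}{171511}$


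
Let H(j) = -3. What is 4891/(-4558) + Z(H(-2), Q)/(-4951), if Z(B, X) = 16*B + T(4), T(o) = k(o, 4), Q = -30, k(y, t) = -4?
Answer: -23978325/22566658 ≈ -1.0626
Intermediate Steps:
T(o) = -4
Z(B, X) = -4 + 16*B (Z(B, X) = 16*B - 4 = -4 + 16*B)
4891/(-4558) + Z(H(-2), Q)/(-4951) = 4891/(-4558) + (-4 + 16*(-3))/(-4951) = 4891*(-1/4558) + (-4 - 48)*(-1/4951) = -4891/4558 - 52*(-1/4951) = -4891/4558 + 52/4951 = -23978325/22566658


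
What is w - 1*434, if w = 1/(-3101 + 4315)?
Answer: -526875/1214 ≈ -434.00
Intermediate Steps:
w = 1/1214 ≈ 0.00082372
w - 1*434 = 1/1214 - 1*434 = 1/1214 - 434 = -526875/1214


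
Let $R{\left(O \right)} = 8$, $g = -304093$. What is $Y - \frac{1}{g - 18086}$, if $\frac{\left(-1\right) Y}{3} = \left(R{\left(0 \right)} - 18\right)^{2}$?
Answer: $- \frac{96653699}{322179} \approx -300.0$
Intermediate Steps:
$Y = -300$ ($Y = - 3 \left(8 - 18\right)^{2} = - 3 \left(-10\right)^{2} = \left(-3\right) 100 = -300$)
$Y - \frac{1}{g - 18086} = -300 - \frac{1}{-304093 - 18086} = -300 - \frac{1}{-322179} = -300 - - \frac{1}{322179} = -300 + \frac{1}{322179} = - \frac{96653699}{322179}$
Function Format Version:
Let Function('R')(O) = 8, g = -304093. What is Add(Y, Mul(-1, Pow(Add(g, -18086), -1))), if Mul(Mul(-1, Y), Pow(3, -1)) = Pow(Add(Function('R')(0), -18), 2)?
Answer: Rational(-96653699, 322179) ≈ -300.00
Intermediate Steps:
Y = -300 (Y = Mul(-3, Pow(Add(8, -18), 2)) = Mul(-3, Pow(-10, 2)) = Mul(-3, 100) = -300)
Add(Y, Mul(-1, Pow(Add(g, -18086), -1))) = Add(-300, Mul(-1, Pow(Add(-304093, -18086), -1))) = Add(-300, Mul(-1, Pow(-322179, -1))) = Add(-300, Mul(-1, Rational(-1, 322179))) = Add(-300, Rational(1, 322179)) = Rational(-96653699, 322179)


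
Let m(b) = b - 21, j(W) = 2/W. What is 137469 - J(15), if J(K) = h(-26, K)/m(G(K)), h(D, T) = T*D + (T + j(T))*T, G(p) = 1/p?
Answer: 43162821/314 ≈ 1.3746e+5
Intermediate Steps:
G(p) = 1/p
m(b) = -21 + b
h(D, T) = D*T + T*(T + 2/T) (h(D, T) = T*D + (T + 2/T)*T = D*T + T*(T + 2/T))
J(K) = (2 + K*(-26 + K))/(-21 + 1/K)
137469 - J(15) = 137469 - (-1)*15*(2 + 15*(-26 + 15))/(-1 + 21*15) = 137469 - (-1)*15*(2 + 15*(-11))/(-1 + 315) = 137469 - (-1)*15*(2 - 165)/314 = 137469 - (-1)*15*(-163)/314 = 137469 - 1*2445/314 = 137469 - 2445/314 = 43162821/314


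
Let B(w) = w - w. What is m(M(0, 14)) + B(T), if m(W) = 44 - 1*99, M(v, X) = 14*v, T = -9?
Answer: -55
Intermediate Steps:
B(w) = 0
m(W) = -55 (m(W) = 44 - 99 = -55)
m(M(0, 14)) + B(T) = -55 + 0 = -55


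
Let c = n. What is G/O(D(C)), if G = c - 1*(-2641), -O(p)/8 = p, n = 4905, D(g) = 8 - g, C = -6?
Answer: -539/8 ≈ -67.375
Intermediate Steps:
c = 4905
O(p) = -8*p
G = 7546 (G = 4905 - 1*(-2641) = 4905 + 2641 = 7546)
G/O(D(C)) = 7546/((-8*(8 - 1*(-6)))) = 7546/((-8*(8 + 6))) = 7546/((-8*14)) = 7546/(-112) = 7546*(-1/112) = -539/8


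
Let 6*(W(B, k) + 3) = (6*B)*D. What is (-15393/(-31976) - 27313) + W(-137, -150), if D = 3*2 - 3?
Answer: -126654737/4568 ≈ -27727.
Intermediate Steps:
D = 3 (D = 6 - 3 = 3)
W(B, k) = -3 + 3*B (W(B, k) = -3 + ((6*B)*3)/6 = -3 + (18*B)/6 = -3 + 3*B)
(-15393/(-31976) - 27313) + W(-137, -150) = (-15393/(-31976) - 27313) + (-3 + 3*(-137)) = (-15393*(-1/31976) - 27313) + (-3 - 411) = (2199/4568 - 27313) - 414 = -124763585/4568 - 414 = -126654737/4568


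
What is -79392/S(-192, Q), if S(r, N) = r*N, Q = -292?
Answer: -827/584 ≈ -1.4161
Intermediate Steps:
S(r, N) = N*r
-79392/S(-192, Q) = -79392/((-292*(-192))) = -79392/56064 = -79392*1/56064 = -827/584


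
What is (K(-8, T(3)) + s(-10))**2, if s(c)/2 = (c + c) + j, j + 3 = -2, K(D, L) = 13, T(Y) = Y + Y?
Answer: 1369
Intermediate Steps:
T(Y) = 2*Y
j = -5 (j = -3 - 2 = -5)
s(c) = -10 + 4*c (s(c) = 2*((c + c) - 5) = 2*(2*c - 5) = 2*(-5 + 2*c) = -10 + 4*c)
(K(-8, T(3)) + s(-10))**2 = (13 + (-10 + 4*(-10)))**2 = (13 + (-10 - 40))**2 = (13 - 50)**2 = (-37)**2 = 1369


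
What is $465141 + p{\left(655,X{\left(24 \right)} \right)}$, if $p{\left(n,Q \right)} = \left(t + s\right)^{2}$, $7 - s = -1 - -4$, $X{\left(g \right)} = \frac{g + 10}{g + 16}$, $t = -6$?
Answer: $465145$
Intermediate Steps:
$X{\left(g \right)} = \frac{10 + g}{16 + g}$
$s = 4$ ($s = 7 - \left(-1 - -4\right) = 7 - \left(-1 + 4\right) = 7 - 3 = 4$)
$p{\left(n,Q \right)} = 4$ ($p{\left(n,Q \right)} = \left(-6 + 4\right)^{2} = \left(-2\right)^{2} = 4$)
$465141 + p{\left(655,X{\left(24 \right)} \right)} = 465141 + 4 = 465145$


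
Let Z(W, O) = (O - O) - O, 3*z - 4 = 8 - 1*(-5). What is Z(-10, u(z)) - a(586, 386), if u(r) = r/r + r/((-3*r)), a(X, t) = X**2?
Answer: -1030190/3 ≈ -3.4340e+5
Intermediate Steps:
z = 17/3 (z = 4/3 + (8 - 1*(-5))/3 = 4/3 + (8 + 5)/3 = 4/3 + (1/3)*13 = 4/3 + 13/3 = 17/3 ≈ 5.6667)
u(r) = 2/3 (u(r) = 1 + r*(-1/(3*r)) = 1 - 1/3 = 2/3)
Z(W, O) = -O (Z(W, O) = 0 - O = -O)
Z(-10, u(z)) - a(586, 386) = -1*2/3 - 1*586**2 = -2/3 - 1*343396 = -2/3 - 343396 = -1030190/3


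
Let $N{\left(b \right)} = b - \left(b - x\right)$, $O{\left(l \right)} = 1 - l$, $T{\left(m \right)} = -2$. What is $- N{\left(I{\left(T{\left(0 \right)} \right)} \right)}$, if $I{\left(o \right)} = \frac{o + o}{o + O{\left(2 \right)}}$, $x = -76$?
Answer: $76$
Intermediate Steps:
$I{\left(o \right)} = \frac{2 o}{-1 + o}$ ($I{\left(o \right)} = \frac{o + o}{o + \left(1 - 2\right)} = \frac{2 o}{o + \left(1 - 2\right)} = \frac{2 o}{o - 1} = \frac{2 o}{-1 + o}$)
$N{\left(b \right)} = -76$ ($N{\left(b \right)} = b - \left(76 + b\right) = -76$)
$- N{\left(I{\left(T{\left(0 \right)} \right)} \right)} = \left(-1\right) \left(-76\right) = 76$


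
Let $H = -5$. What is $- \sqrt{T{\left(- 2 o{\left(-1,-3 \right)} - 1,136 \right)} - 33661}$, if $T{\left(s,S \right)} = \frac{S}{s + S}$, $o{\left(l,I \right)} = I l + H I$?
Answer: $- \frac{i \sqrt{36655333}}{33} \approx - 183.47 i$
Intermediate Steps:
$o{\left(l,I \right)} = - 5 I + I l$ ($o{\left(l,I \right)} = I l - 5 I = - 5 I + I l$)
$T{\left(s,S \right)} = \frac{S}{S + s}$
$- \sqrt{T{\left(- 2 o{\left(-1,-3 \right)} - 1,136 \right)} - 33661} = - \sqrt{\frac{136}{136 - \left(1 + 2 \left(- 3 \left(-5 - 1\right)\right)\right)} - 33661} = - \sqrt{\frac{136}{136 - \left(1 + 2 \left(\left(-3\right) \left(-6\right)\right)\right)} - 33661} = - \sqrt{\frac{136}{136 - 37} - 33661} = - \sqrt{\frac{136}{99} - 33661} = - \sqrt{- \frac{3332303}{99}} = - \frac{i \sqrt{36655333}}{33}$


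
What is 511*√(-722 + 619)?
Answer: 511*I*√103 ≈ 5186.1*I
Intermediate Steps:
511*√(-722 + 619) = 511*√(-103) = 511*(I*√103) = 511*I*√103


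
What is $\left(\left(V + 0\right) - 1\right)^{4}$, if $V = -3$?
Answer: $256$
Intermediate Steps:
$\left(\left(V + 0\right) - 1\right)^{4} = \left(\left(-3 + 0\right) - 1\right)^{4} = \left(-3 - 1\right)^{4} = \left(-4\right)^{4} = 256$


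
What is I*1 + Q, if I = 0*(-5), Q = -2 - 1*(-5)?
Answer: 3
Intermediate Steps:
Q = 3 (Q = -2 + 5 = 3)
I = 0
I*1 + Q = 0*1 + 3 = 0 + 3 = 3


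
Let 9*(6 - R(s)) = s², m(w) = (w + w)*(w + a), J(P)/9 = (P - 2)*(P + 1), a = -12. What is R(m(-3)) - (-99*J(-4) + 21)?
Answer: 15123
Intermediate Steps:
J(P) = 9*(1 + P)*(-2 + P) (J(P) = 9*((P - 2)*(P + 1)) = 9*((-2 + P)*(1 + P)) = 9*((1 + P)*(-2 + P)) = 9*(1 + P)*(-2 + P))
m(w) = 2*w*(-12 + w) (m(w) = (w + w)*(w - 12) = (2*w)*(-12 + w) = 2*w*(-12 + w))
R(s) = 6 - s²/9
R(m(-3)) - (-99*J(-4) + 21) = (6 - 36*(-12 - 3)²/9) - (-99*(-18 - 9*(-4) + 9*(-4)²) + 21) = (6 - (2*(-3)*(-15))²/9) - (-99*(-18 + 36 + 9*16) + 21) = (6 - ⅑*90²) - (-99*(-18 + 36 + 144) + 21) = (6 - ⅑*8100) - (-99*162 + 21) = (6 - 900) - (-16038 + 21) = -894 - 1*(-16017) = -894 + 16017 = 15123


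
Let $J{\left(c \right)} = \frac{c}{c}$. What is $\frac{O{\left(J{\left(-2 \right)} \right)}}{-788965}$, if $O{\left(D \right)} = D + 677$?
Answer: $- \frac{678}{788965} \approx -0.00085935$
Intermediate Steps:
$J{\left(c \right)} = 1$
$O{\left(D \right)} = 677 + D$
$\frac{O{\left(J{\left(-2 \right)} \right)}}{-788965} = \frac{677 + 1}{-788965} = 678 \left(- \frac{1}{788965}\right) = - \frac{678}{788965}$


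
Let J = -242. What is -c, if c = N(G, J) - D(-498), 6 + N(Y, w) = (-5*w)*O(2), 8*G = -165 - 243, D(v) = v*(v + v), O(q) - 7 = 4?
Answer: 482704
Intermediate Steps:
O(q) = 11 (O(q) = 7 + 4 = 11)
D(v) = 2*v**2 (D(v) = v*(2*v) = 2*v**2)
G = -51 (G = (-165 - 243)/8 = (1/8)*(-408) = -51)
N(Y, w) = -6 - 55*w (N(Y, w) = -6 - 5*w*11 = -6 - 55*w)
c = -482704 (c = (-6 - 55*(-242)) - 2*(-498)**2 = (-6 + 13310) - 2*248004 = 13304 - 1*496008 = 13304 - 496008 = -482704)
-c = -1*(-482704) = 482704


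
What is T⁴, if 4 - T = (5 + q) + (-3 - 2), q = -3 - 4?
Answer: 14641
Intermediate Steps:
q = -7
T = 11 (T = 4 - ((5 - 7) + (-3 - 2)) = 4 - (-2 - 5) = 4 - 1*(-7) = 4 + 7 = 11)
T⁴ = 11⁴ = 14641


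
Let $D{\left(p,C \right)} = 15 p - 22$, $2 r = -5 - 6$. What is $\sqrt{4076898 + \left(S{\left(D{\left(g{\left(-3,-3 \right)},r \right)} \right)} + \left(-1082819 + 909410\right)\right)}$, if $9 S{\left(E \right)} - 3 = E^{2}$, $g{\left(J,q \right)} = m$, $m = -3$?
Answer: $\frac{\sqrt{35135893}}{3} \approx 1975.9$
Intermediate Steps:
$r = - \frac{11}{2}$ ($r = \frac{-5 - 6}{2} = \frac{1}{2} \left(-11\right) = - \frac{11}{2} \approx -5.5$)
$g{\left(J,q \right)} = -3$
$D{\left(p,C \right)} = -22 + 15 p$
$S{\left(E \right)} = \frac{1}{3} + \frac{E^{2}}{9}$
$\sqrt{4076898 + \left(S{\left(D{\left(g{\left(-3,-3 \right)},r \right)} \right)} + \left(-1082819 + 909410\right)\right)} = \sqrt{4076898 + \left(\left(\frac{1}{3} + \frac{\left(-22 + 15 \left(-3\right)\right)^{2}}{9}\right) + \left(-1082819 + 909410\right)\right)} = \sqrt{4076898 - \left(\frac{520226}{3} - \frac{\left(-22 - 45\right)^{2}}{9}\right)} = \sqrt{4076898 - \left(\frac{520226}{3} - \frac{4489}{9}\right)} = \sqrt{4076898 + \left(\left(\frac{1}{3} + \frac{1}{9} \cdot 4489\right) - 173409\right)} = \sqrt{4076898 + \left(\left(\frac{1}{3} + \frac{4489}{9}\right) - 173409\right)} = \sqrt{4076898 + \left(\frac{4492}{9} - 173409\right)} = \sqrt{4076898 - \frac{1556189}{9}} = \sqrt{\frac{35135893}{9}} = \frac{\sqrt{35135893}}{3}$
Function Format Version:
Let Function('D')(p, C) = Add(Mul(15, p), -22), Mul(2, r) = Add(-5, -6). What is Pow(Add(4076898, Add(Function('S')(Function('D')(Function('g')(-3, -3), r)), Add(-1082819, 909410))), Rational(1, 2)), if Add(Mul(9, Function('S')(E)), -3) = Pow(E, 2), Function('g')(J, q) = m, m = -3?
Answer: Mul(Rational(1, 3), Pow(35135893, Rational(1, 2))) ≈ 1975.9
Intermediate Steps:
r = Rational(-11, 2) (r = Mul(Rational(1, 2), Add(-5, -6)) = Mul(Rational(1, 2), -11) = Rational(-11, 2) ≈ -5.5000)
Function('g')(J, q) = -3
Function('D')(p, C) = Add(-22, Mul(15, p))
Function('S')(E) = Add(Rational(1, 3), Mul(Rational(1, 9), Pow(E, 2)))
Pow(Add(4076898, Add(Function('S')(Function('D')(Function('g')(-3, -3), r)), Add(-1082819, 909410))), Rational(1, 2)) = Pow(Add(4076898, Add(Add(Rational(1, 3), Mul(Rational(1, 9), Pow(Add(-22, Mul(15, -3)), 2))), Add(-1082819, 909410))), Rational(1, 2)) = Pow(Add(4076898, Add(Add(Rational(1, 3), Mul(Rational(1, 9), Pow(Add(-22, -45), 2))), -173409)), Rational(1, 2)) = Pow(Add(4076898, Add(Add(Rational(1, 3), Mul(Rational(1, 9), Pow(-67, 2))), -173409)), Rational(1, 2)) = Pow(Add(4076898, Add(Add(Rational(1, 3), Mul(Rational(1, 9), 4489)), -173409)), Rational(1, 2)) = Pow(Add(4076898, Add(Add(Rational(1, 3), Rational(4489, 9)), -173409)), Rational(1, 2)) = Pow(Add(4076898, Add(Rational(4492, 9), -173409)), Rational(1, 2)) = Pow(Add(4076898, Rational(-1556189, 9)), Rational(1, 2)) = Pow(Rational(35135893, 9), Rational(1, 2)) = Mul(Rational(1, 3), Pow(35135893, Rational(1, 2)))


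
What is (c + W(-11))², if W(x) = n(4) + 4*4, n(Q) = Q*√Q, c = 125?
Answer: 22201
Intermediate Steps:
n(Q) = Q^(3/2)
W(x) = 24 (W(x) = 4^(3/2) + 4*4 = 8 + 16 = 24)
(c + W(-11))² = (125 + 24)² = 149² = 22201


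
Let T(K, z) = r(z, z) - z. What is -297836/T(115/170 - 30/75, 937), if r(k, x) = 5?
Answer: 74459/233 ≈ 319.57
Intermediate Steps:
T(K, z) = 5 - z
-297836/T(115/170 - 30/75, 937) = -297836/(5 - 1*937) = -297836/(5 - 937) = -297836/(-932) = -297836*(-1/932) = 74459/233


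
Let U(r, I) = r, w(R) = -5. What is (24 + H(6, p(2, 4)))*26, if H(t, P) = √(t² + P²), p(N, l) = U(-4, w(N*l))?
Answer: 624 + 52*√13 ≈ 811.49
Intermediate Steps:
p(N, l) = -4
H(t, P) = √(P² + t²)
(24 + H(6, p(2, 4)))*26 = (24 + √((-4)² + 6²))*26 = (24 + √(16 + 36))*26 = (24 + √52)*26 = (24 + 2*√13)*26 = 624 + 52*√13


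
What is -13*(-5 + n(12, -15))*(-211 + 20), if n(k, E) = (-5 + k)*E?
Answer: -273130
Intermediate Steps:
n(k, E) = E*(-5 + k)
-13*(-5 + n(12, -15))*(-211 + 20) = -13*(-5 - 15*(-5 + 12))*(-211 + 20) = -13*(-5 - 15*7)*(-191) = -13*(-5 - 105)*(-191) = -(-1430)*(-191) = -13*21010 = -273130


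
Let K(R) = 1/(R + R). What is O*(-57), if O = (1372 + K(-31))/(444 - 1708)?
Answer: 4848591/78368 ≈ 61.870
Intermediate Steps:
K(R) = 1/(2*R)
O = -85063/78368 (O = (1372 + (½)/(-31))/(444 - 1708) = (1372 + (½)*(-1/31))/(-1264) = (1372 - 1/62)*(-1/1264) = (85063/62)*(-1/1264) = -85063/78368 ≈ -1.0854)
O*(-57) = -85063/78368*(-57) = 4848591/78368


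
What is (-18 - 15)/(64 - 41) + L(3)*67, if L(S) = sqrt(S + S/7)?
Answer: -33/23 + 134*sqrt(42)/7 ≈ 122.63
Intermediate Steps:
L(S) = 2*sqrt(14)*sqrt(S)/7 (L(S) = sqrt(S + S*(1/7)) = sqrt(S + S/7) = sqrt(8*S/7) = 2*sqrt(14)*sqrt(S)/7)
(-18 - 15)/(64 - 41) + L(3)*67 = (-18 - 15)/(64 - 41) + (2*sqrt(14)*sqrt(3)/7)*67 = -33/23 + (2*sqrt(42)/7)*67 = -33*1/23 + 134*sqrt(42)/7 = -33/23 + 134*sqrt(42)/7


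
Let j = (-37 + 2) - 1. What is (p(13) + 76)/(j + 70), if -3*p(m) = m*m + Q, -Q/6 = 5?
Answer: 89/102 ≈ 0.87255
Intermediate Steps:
j = -36 (j = -35 - 1 = -36)
Q = -30 (Q = -6*5 = -30)
p(m) = 10 - m²/3 (p(m) = -(m*m - 30)/3 = -(m² - 30)/3 = -(-30 + m²)/3 = 10 - m²/3)
(p(13) + 76)/(j + 70) = ((10 - ⅓*13²) + 76)/(-36 + 70) = ((10 - ⅓*169) + 76)/34 = ((10 - 169/3) + 76)*(1/34) = (-139/3 + 76)*(1/34) = (89/3)*(1/34) = 89/102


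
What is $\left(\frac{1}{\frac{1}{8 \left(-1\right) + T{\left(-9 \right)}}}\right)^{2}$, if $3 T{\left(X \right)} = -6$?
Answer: $100$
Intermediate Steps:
$T{\left(X \right)} = -2$ ($T{\left(X \right)} = \frac{1}{3} \left(-6\right) = -2$)
$\left(\frac{1}{\frac{1}{8 \left(-1\right) + T{\left(-9 \right)}}}\right)^{2} = \left(\frac{1}{\frac{1}{8 \left(-1\right) - 2}}\right)^{2} = \left(\frac{1}{\frac{1}{-8 - 2}}\right)^{2} = \left(\frac{1}{\frac{1}{-10}}\right)^{2} = \left(\frac{1}{- \frac{1}{10}}\right)^{2} = \left(-10\right)^{2} = 100$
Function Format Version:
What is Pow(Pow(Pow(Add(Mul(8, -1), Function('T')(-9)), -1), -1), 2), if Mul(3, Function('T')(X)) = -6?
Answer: 100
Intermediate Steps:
Function('T')(X) = -2 (Function('T')(X) = Mul(Rational(1, 3), -6) = -2)
Pow(Pow(Pow(Add(Mul(8, -1), Function('T')(-9)), -1), -1), 2) = Pow(Pow(Pow(Add(Mul(8, -1), -2), -1), -1), 2) = Pow(Pow(Pow(Add(-8, -2), -1), -1), 2) = Pow(Pow(Pow(-10, -1), -1), 2) = Pow(Pow(Rational(-1, 10), -1), 2) = Pow(-10, 2) = 100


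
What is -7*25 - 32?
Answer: -207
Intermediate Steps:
-7*25 - 32 = -175 - 32 = -207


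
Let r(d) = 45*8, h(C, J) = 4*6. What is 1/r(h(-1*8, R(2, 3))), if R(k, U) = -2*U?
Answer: 1/360 ≈ 0.0027778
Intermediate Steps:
h(C, J) = 24
r(d) = 360
1/r(h(-1*8, R(2, 3))) = 1/360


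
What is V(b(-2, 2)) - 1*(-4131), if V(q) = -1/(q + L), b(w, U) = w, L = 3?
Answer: 4130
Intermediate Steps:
V(q) = -1/(3 + q) (V(q) = -1/(q + 3) = -1/(3 + q))
V(b(-2, 2)) - 1*(-4131) = -1/(3 - 2) - 1*(-4131) = -1/1 + 4131 = -1*1 + 4131 = -1 + 4131 = 4130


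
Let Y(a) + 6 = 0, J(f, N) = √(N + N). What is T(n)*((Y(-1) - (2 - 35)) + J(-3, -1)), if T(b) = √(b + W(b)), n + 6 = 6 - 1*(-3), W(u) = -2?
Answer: 27 + I*√2 ≈ 27.0 + 1.4142*I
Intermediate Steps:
n = 3 (n = -6 + (6 - 1*(-3)) = -6 + (6 + 3) = -6 + 9 = 3)
J(f, N) = √2*√N (J(f, N) = √(2*N) = √2*√N)
T(b) = √(-2 + b) (T(b) = √(b - 2) = √(-2 + b))
Y(a) = -6 (Y(a) = -6 + 0 = -6)
T(n)*((Y(-1) - (2 - 35)) + J(-3, -1)) = √(-2 + 3)*((-6 - (2 - 35)) + √2*√(-1)) = √1*((-6 - 1*(-33)) + √2*I) = 1*((-6 + 33) + I*√2) = 1*(27 + I*√2) = 27 + I*√2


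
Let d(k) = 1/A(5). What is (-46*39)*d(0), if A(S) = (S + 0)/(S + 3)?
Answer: -14352/5 ≈ -2870.4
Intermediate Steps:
A(S) = S/(3 + S)
d(k) = 8/5 (d(k) = 1/(5/(3 + 5)) = 1/(5/8) = 8/5)
(-46*39)*d(0) = -46*39*(8/5) = -1794*8/5 = -14352/5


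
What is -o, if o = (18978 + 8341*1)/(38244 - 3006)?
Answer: -27319/35238 ≈ -0.77527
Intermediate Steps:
o = 27319/35238 (o = (18978 + 8341)/35238 = 27319*(1/35238) = 27319/35238 ≈ 0.77527)
-o = -1*27319/35238 = -27319/35238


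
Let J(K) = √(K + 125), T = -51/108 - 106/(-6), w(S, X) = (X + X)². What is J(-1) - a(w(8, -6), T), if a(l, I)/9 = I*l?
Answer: -22284 + 2*√31 ≈ -22273.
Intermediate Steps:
w(S, X) = 4*X² (w(S, X) = (2*X)² = 4*X²)
T = 619/36 (T = -51*1/108 - 106*(-⅙) = -17/36 + 53/3 = 619/36 ≈ 17.194)
a(l, I) = 9*I*l (a(l, I) = 9*(I*l) = 9*I*l)
J(K) = √(125 + K)
J(-1) - a(w(8, -6), T) = √(125 - 1) - 9*619*4*(-6)²/36 = √124 - 9*619*4*36/36 = 2*√31 - 9*619*144/36 = 2*√31 - 1*22284 = 2*√31 - 22284 = -22284 + 2*√31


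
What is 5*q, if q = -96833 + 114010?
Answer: 85885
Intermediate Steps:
q = 17177
5*q = 5*17177 = 85885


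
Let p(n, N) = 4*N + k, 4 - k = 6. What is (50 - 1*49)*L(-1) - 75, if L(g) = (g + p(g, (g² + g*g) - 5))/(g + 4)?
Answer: -80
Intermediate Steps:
k = -2 (k = 4 - 1*6 = 4 - 6 = -2)
p(n, N) = -2 + 4*N (p(n, N) = 4*N - 2 = -2 + 4*N)
L(g) = (-22 + g + 8*g²)/(4 + g) (L(g) = (g + (-2 + 4*((g² + g*g) - 5)))/(g + 4) = (g + (-2 + 4*((g² + g²) - 5)))/(4 + g) = (g + (-2 + 4*(2*g² - 5)))/(4 + g) = (g + (-2 + 4*(-5 + 2*g²)))/(4 + g) = (g + (-2 + (-20 + 8*g²)))/(4 + g) = (g + (-22 + 8*g²))/(4 + g) = (-22 + g + 8*g²)/(4 + g))
(50 - 1*49)*L(-1) - 75 = (50 - 1*49)*((-22 - 1 + 8*(-1)²)/(4 - 1)) - 75 = (50 - 49)*((-22 - 1 + 8*1)/3) - 75 = 1*((-22 - 1 + 8)/3) - 75 = 1*((⅓)*(-15)) - 75 = 1*(-5) - 75 = -5 - 75 = -80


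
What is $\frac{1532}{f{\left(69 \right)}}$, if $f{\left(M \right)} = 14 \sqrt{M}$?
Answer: $\frac{766 \sqrt{69}}{483} \approx 13.174$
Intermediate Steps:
$\frac{1532}{f{\left(69 \right)}} = \frac{1532}{14 \sqrt{69}} = 1532 \frac{\sqrt{69}}{966} = \frac{766 \sqrt{69}}{483}$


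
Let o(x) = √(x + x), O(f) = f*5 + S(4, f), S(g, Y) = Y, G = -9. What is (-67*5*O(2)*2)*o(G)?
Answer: -24120*I*√2 ≈ -34111.0*I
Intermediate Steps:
O(f) = 6*f (O(f) = f*5 + f = 5*f + f = 6*f)
o(x) = √2*√x (o(x) = √(2*x) = √2*√x)
(-67*5*O(2)*2)*o(G) = (-67*5*(6*2)*2)*(√2*√(-9)) = (-67*5*12*2)*(√2*(3*I)) = (-4020*2)*(3*I*√2) = (-67*120)*(3*I*√2) = -24120*I*√2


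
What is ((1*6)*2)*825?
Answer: 9900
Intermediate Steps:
((1*6)*2)*825 = (6*2)*825 = 12*825 = 9900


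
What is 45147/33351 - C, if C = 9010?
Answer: -100149121/11117 ≈ -9008.6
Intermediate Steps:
45147/33351 - C = 45147/33351 - 1*9010 = 45147*(1/33351) - 9010 = 15049/11117 - 9010 = -100149121/11117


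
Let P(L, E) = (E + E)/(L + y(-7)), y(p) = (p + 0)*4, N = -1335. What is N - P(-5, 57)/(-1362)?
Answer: -10000504/7491 ≈ -1335.0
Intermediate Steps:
y(p) = 4*p (y(p) = p*4 = 4*p)
P(L, E) = 2*E/(-28 + L) (P(L, E) = (E + E)/(L + 4*(-7)) = (2*E)/(L - 28) = (2*E)/(-28 + L) = 2*E/(-28 + L))
N - P(-5, 57)/(-1362) = -1335 - 2*57/(-28 - 5)/(-1362) = -1335 - 2*57/(-33)*(-1)/1362 = -1335 - 2*57*(-1/33)*(-1)/1362 = -1335 - (-38)*(-1)/(11*1362) = -1335 - 1*19/7491 = -1335 - 19/7491 = -10000504/7491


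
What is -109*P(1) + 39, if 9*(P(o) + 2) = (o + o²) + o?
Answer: 662/3 ≈ 220.67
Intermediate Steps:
P(o) = -2 + o²/9 + 2*o/9 (P(o) = -2 + ((o + o²) + o)/9 = -2 + (o² + 2*o)/9 = -2 + (o²/9 + 2*o/9) = -2 + o²/9 + 2*o/9)
-109*P(1) + 39 = -109*(-2 + (⅑)*1² + (2/9)*1) + 39 = -109*(-2 + (⅑)*1 + 2/9) + 39 = -109*(-2 + ⅑ + 2/9) + 39 = -109*(-5/3) + 39 = 545/3 + 39 = 662/3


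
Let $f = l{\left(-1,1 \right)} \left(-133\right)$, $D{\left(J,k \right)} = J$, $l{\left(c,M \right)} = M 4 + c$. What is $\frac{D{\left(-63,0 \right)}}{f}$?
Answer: $\frac{3}{19} \approx 0.15789$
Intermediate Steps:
$l{\left(c,M \right)} = c + 4 M$ ($l{\left(c,M \right)} = 4 M + c = c + 4 M$)
$f = -399$ ($f = \left(-1 + 4 \cdot 1\right) \left(-133\right) = \left(-1 + 4\right) \left(-133\right) = 3 \left(-133\right) = -399$)
$\frac{D{\left(-63,0 \right)}}{f} = - \frac{63}{-399} = \left(-63\right) \left(- \frac{1}{399}\right) = \frac{3}{19}$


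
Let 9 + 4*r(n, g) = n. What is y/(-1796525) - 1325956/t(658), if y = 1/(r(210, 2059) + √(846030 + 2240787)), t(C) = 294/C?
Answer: -1841681147530219513472/620592848177925 - 16*√3086817/88656121168275 ≈ -2.9676e+6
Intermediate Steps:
r(n, g) = -9/4 + n/4
y = 1/(201/4 + √3086817) (y = 1/((-9/4 + (¼)*210) + √(846030 + 2240787)) = 1/((-9/4 + 105/2) + √3086817) = 1/(201/4 + √3086817) ≈ 0.00055335)
y/(-1796525) - 1325956/t(658) = (-268/16449557 + 16*√3086817/49348671)/(-1796525) - 1325956/(294/658) = (-268/16449557 + 16*√3086817/49348671)*(-1/1796525) - 1325956/(294*(1/658)) = (268/29552040389425 - 16*√3086817/88656121168275) - 1325956/21/47 = (268/29552040389425 - 16*√3086817/88656121168275) - 1325956*47/21 = (268/29552040389425 - 16*√3086817/88656121168275) - 62319932/21 = -1841681147530219513472/620592848177925 - 16*√3086817/88656121168275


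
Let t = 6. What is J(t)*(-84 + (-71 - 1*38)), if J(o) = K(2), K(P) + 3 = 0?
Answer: 579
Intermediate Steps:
K(P) = -3 (K(P) = -3 + 0 = -3)
J(o) = -3
J(t)*(-84 + (-71 - 1*38)) = -3*(-84 + (-71 - 1*38)) = -3*(-84 + (-71 - 38)) = -3*(-84 - 109) = -3*(-193) = 579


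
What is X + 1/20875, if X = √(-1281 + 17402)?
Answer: 1/20875 + 7*√329 ≈ 126.97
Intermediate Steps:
X = 7*√329 (X = √16121 = 7*√329 ≈ 126.97)
X + 1/20875 = 7*√329 + 1/20875 = 1/20875 + 7*√329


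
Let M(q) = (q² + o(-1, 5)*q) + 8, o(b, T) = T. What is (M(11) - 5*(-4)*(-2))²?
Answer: 20736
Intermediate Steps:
M(q) = 8 + q² + 5*q (M(q) = (q² + 5*q) + 8 = 8 + q² + 5*q)
(M(11) - 5*(-4)*(-2))² = ((8 + 11² + 5*11) - 5*(-4)*(-2))² = ((8 + 121 + 55) + 20*(-2))² = (184 - 40)² = 144² = 20736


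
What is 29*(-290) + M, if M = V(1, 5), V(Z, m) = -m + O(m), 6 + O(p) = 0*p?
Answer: -8421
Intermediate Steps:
O(p) = -6 (O(p) = -6 + 0*p = -6 + 0 = -6)
V(Z, m) = -6 - m (V(Z, m) = -m - 6 = -6 - m)
M = -11 (M = -6 - 1*5 = -6 - 5 = -11)
29*(-290) + M = 29*(-290) - 11 = -8410 - 11 = -8421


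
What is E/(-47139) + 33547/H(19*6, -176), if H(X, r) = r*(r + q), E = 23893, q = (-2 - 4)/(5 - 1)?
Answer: 834954713/1472622360 ≈ 0.56699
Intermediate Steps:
q = -3/2 (q = -6/4 = -6*1/4 = -3/2 ≈ -1.5000)
H(X, r) = r*(-3/2 + r) (H(X, r) = r*(r - 3/2) = r*(-3/2 + r))
E/(-47139) + 33547/H(19*6, -176) = 23893/(-47139) + 33547/(((1/2)*(-176)*(-3 + 2*(-176)))) = 23893*(-1/47139) + 33547/(((1/2)*(-176)*(-3 - 352))) = -23893/47139 + 33547/(((1/2)*(-176)*(-355))) = -23893/47139 + 33547/31240 = 834954713/1472622360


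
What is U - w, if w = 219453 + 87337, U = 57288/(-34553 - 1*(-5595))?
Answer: -4442041054/14479 ≈ -3.0679e+5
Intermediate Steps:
U = -28644/14479 (U = 57288/(-34553 + 5595) = 57288/(-28958) = 57288*(-1/28958) = -28644/14479 ≈ -1.9783)
w = 306790
U - w = -28644/14479 - 1*306790 = -28644/14479 - 306790 = -4442041054/14479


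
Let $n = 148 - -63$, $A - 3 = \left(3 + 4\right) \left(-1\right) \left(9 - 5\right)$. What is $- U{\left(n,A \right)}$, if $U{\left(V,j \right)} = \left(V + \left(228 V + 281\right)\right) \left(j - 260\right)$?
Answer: $13851000$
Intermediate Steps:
$A = -25$ ($A = 3 + \left(3 + 4\right) \left(-1\right) \left(9 - 5\right) = 3 + 7 \left(-1\right) 4 = 3 - 28 = -25$)
$n = 211$ ($n = 148 + 63 = 211$)
$U{\left(V,j \right)} = \left(-260 + j\right) \left(281 + 229 V\right)$ ($U{\left(V,j \right)} = \left(V + \left(281 + 228 V\right)\right) \left(-260 + j\right) = \left(281 + 229 V\right) \left(-260 + j\right) = \left(-260 + j\right) \left(281 + 229 V\right)$)
$- U{\left(n,A \right)} = - (-73060 - 12562940 + 281 \left(-25\right) + 229 \cdot 211 \left(-25\right)) = - (-73060 - 12562940 - 7025 - 1207975) = \left(-1\right) \left(-13851000\right) = 13851000$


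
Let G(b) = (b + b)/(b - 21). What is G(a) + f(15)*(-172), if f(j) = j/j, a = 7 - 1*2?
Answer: -1381/8 ≈ -172.63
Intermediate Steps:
a = 5 (a = 7 - 2 = 5)
f(j) = 1
G(b) = 2*b/(-21 + b) (G(b) = (2*b)/(-21 + b) = 2*b/(-21 + b))
G(a) + f(15)*(-172) = 2*5/(-21 + 5) + 1*(-172) = 2*5/(-16) - 172 = 2*5*(-1/16) - 172 = -5/8 - 172 = -1381/8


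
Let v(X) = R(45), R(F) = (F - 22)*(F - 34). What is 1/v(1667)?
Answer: 1/253 ≈ 0.0039526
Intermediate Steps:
R(F) = (-34 + F)*(-22 + F) (R(F) = (-22 + F)*(-34 + F) = (-34 + F)*(-22 + F))
v(X) = 253 (v(X) = 748 + 45**2 - 56*45 = 748 + 2025 - 2520 = 253)
1/v(1667) = 1/253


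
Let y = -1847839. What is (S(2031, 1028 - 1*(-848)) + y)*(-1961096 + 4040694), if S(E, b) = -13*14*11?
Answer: -3846925643918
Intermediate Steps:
S(E, b) = -2002 (S(E, b) = -182*11 = -2002)
(S(2031, 1028 - 1*(-848)) + y)*(-1961096 + 4040694) = (-2002 - 1847839)*(-1961096 + 4040694) = -1849841*2079598 = -3846925643918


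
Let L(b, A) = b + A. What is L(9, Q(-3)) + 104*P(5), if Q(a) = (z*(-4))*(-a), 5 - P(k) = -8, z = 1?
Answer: 1349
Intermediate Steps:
P(k) = 13 (P(k) = 5 - 1*(-8) = 5 + 8 = 13)
Q(a) = 4*a (Q(a) = (1*(-4))*(-a) = -(-4)*a = 4*a)
L(b, A) = A + b
L(9, Q(-3)) + 104*P(5) = (4*(-3) + 9) + 104*13 = (-12 + 9) + 1352 = -3 + 1352 = 1349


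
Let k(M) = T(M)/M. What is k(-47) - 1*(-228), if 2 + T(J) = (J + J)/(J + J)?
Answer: 10717/47 ≈ 228.02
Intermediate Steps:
T(J) = -1 (T(J) = -2 + (J + J)/(J + J) = -2 + (2*J)/((2*J)) = -2 + (2*J)*(1/(2*J)) = -2 + 1 = -1)
k(M) = -1/M
k(-47) - 1*(-228) = -1/(-47) - 1*(-228) = -1*(-1/47) + 228 = 1/47 + 228 = 10717/47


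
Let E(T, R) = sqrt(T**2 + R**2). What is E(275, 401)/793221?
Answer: sqrt(236426)/793221 ≈ 0.00061299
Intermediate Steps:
E(T, R) = sqrt(R**2 + T**2)
E(275, 401)/793221 = sqrt(401**2 + 275**2)/793221 = sqrt(160801 + 75625)*(1/793221) = sqrt(236426)*(1/793221) = sqrt(236426)/793221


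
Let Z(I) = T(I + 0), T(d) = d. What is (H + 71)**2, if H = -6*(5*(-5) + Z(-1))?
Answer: 51529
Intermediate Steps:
Z(I) = I (Z(I) = I + 0 = I)
H = 156 (H = -6*(5*(-5) - 1) = -6*(-25 - 1) = -6*(-26) = 156)
(H + 71)**2 = (156 + 71)**2 = 227**2 = 51529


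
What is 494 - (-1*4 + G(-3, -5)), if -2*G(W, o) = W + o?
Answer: 494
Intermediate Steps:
G(W, o) = -W/2 - o/2 (G(W, o) = -(W + o)/2 = -W/2 - o/2)
494 - (-1*4 + G(-3, -5)) = 494 - (-1*4 + (-½*(-3) - ½*(-5))) = 494 - (-4 + (3/2 + 5/2)) = 494 - (-4 + 4) = 494 - 1*0 = 494 + 0 = 494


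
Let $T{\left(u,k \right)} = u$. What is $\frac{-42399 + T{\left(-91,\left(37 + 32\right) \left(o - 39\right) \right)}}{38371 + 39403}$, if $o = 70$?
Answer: $- \frac{21245}{38887} \approx -0.54633$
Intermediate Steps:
$\frac{-42399 + T{\left(-91,\left(37 + 32\right) \left(o - 39\right) \right)}}{38371 + 39403} = \frac{-42399 - 91}{38371 + 39403} = - \frac{42490}{77774} = \left(-42490\right) \frac{1}{77774} = - \frac{21245}{38887}$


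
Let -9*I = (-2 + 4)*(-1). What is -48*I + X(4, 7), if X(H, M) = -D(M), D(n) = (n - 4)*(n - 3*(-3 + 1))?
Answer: -149/3 ≈ -49.667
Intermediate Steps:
I = 2/9 (I = -(-2 + 4)*(-1)/9 = -2*(-1)/9 = -1/9*(-2) = 2/9 ≈ 0.22222)
D(n) = (-4 + n)*(6 + n) (D(n) = (-4 + n)*(n - 3*(-2)) = (-4 + n)*(n + 6) = (-4 + n)*(6 + n))
X(H, M) = 24 - M**2 - 2*M (X(H, M) = -(-24 + M**2 + 2*M) = 24 - M**2 - 2*M)
-48*I + X(4, 7) = -48*2/9 + (24 - 1*7**2 - 2*7) = -32/3 + (24 - 1*49 - 14) = -32/3 + (24 - 49 - 14) = -32/3 - 39 = -149/3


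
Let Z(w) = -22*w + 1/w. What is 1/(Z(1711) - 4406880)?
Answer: -1711/7604577141 ≈ -2.2500e-7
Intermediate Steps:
Z(w) = 1/w - 22*w
1/(Z(1711) - 4406880) = 1/((1/1711 - 22*1711) - 4406880) = 1/((1/1711 - 37642) - 4406880) = 1/(-64405461/1711 - 4406880) = 1/(-7604577141/1711) = -1711/7604577141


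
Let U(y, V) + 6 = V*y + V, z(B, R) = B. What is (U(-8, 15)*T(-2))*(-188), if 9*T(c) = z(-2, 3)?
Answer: -13912/3 ≈ -4637.3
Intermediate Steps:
U(y, V) = -6 + V + V*y (U(y, V) = -6 + (V*y + V) = -6 + (V + V*y) = -6 + V + V*y)
T(c) = -2/9 (T(c) = (⅑)*(-2) = -2/9)
(U(-8, 15)*T(-2))*(-188) = ((-6 + 15 + 15*(-8))*(-2/9))*(-188) = ((-6 + 15 - 120)*(-2/9))*(-188) = -111*(-2/9)*(-188) = (74/3)*(-188) = -13912/3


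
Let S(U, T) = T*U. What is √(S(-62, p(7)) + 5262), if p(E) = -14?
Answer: √6130 ≈ 78.294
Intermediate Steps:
√(S(-62, p(7)) + 5262) = √(-14*(-62) + 5262) = √(868 + 5262) = √6130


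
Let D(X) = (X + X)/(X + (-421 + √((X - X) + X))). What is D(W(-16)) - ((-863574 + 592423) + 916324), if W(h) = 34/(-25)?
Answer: -71932486123251/111493331 + 340*I*√34/111493331 ≈ -6.4517e+5 + 1.7782e-5*I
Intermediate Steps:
W(h) = -34/25 (W(h) = 34*(-1/25) = -34/25)
D(X) = 2*X/(-421 + X + √X) (D(X) = (2*X)/(X + (-421 + √(0 + X))) = (2*X)/(X + (-421 + √X)) = (2*X)/(-421 + X + √X) = 2*X/(-421 + X + √X))
D(W(-16)) - ((-863574 + 592423) + 916324) = 2*(-34/25)/(-421 - 34/25 + √(-34/25)) - ((-863574 + 592423) + 916324) = 2*(-34/25)/(-421 - 34/25 + I*√34/5) - (-271151 + 916324) = 2*(-34/25)/(-10559/25 + I*√34/5) - 1*645173 = -68/(25*(-10559/25 + I*√34/5)) - 645173 = -645173 - 68/(25*(-10559/25 + I*√34/5))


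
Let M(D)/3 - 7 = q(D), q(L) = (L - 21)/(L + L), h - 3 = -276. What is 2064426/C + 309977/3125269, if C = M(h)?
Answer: 285287811840/3125269 ≈ 91284.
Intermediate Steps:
h = -273 (h = 3 - 276 = -273)
q(L) = (-21 + L)/(2*L) (q(L) = (-21 + L)/((2*L)) = (-21 + L)*(1/(2*L)) = (-21 + L)/(2*L))
M(D) = 21 + 3*(-21 + D)/(2*D) (M(D) = 21 + 3*((-21 + D)/(2*D)) = 21 + 3*(-21 + D)/(2*D))
C = 294/13 (C = (9/2)*(-7 + 5*(-273))/(-273) = (9/2)*(-1/273)*(-7 - 1365) = (9/2)*(-1/273)*(-1372) = 294/13 ≈ 22.615)
2064426/C + 309977/3125269 = 2064426/(294/13) + 309977/3125269 = 2064426*(13/294) + 309977*(1/3125269) = 638989/7 + 309977/3125269 = 285287811840/3125269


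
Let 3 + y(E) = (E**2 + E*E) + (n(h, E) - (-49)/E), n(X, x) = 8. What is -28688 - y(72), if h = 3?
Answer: -2812441/72 ≈ -39062.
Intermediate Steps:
y(E) = 5 + 2*E**2 + 49/E (y(E) = -3 + ((E**2 + E*E) + (8 - (-49)/E)) = -3 + ((E**2 + E**2) + (8 + 49/E)) = -3 + (2*E**2 + (8 + 49/E)) = -3 + (8 + 2*E**2 + 49/E) = 5 + 2*E**2 + 49/E)
-28688 - y(72) = -28688 - (5 + 2*72**2 + 49/72) = -28688 - (5 + 2*5184 + 49*(1/72)) = -28688 - (5 + 10368 + 49/72) = -28688 - 1*746905/72 = -28688 - 746905/72 = -2812441/72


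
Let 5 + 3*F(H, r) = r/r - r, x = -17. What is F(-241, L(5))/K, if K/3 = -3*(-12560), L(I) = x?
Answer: 13/339120 ≈ 3.8335e-5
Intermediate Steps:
L(I) = -17
K = 113040 (K = 3*(-3*(-12560)) = 3*37680 = 113040)
F(H, r) = -4/3 - r/3 (F(H, r) = -5/3 + (r/r - r)/3 = -5/3 + (1 - r)/3 = -5/3 + (⅓ - r/3) = -4/3 - r/3)
F(-241, L(5))/K = (-4/3 - ⅓*(-17))/113040 = (-4/3 + 17/3)*(1/113040) = (13/3)*(1/113040) = 13/339120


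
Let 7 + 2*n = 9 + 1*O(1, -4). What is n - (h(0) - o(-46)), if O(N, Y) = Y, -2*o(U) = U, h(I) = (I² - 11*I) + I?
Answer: 22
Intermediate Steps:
h(I) = I² - 10*I
o(U) = -U/2
n = -1 (n = -7/2 + (9 + 1*(-4))/2 = -7/2 + (9 - 4)/2 = -7/2 + (½)*5 = -7/2 + 5/2 = -1)
n - (h(0) - o(-46)) = -1 - (0*(-10 + 0) - (-1)*(-46)/2) = -1 - (0*(-10) - 1*23) = -1 - (0 - 23) = -1 - 1*(-23) = -1 + 23 = 22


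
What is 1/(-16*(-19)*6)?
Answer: 1/1824 ≈ 0.00054825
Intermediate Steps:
1/(-16*(-19)*6) = 1/(304*6) = 1/1824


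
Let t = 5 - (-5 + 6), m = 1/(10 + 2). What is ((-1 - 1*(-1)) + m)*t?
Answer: ⅓ ≈ 0.33333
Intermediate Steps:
m = 1/12 ≈ 0.083333
t = 4 (t = 5 - 1*1 = 5 - 1 = 4)
((-1 - 1*(-1)) + m)*t = ((-1 - 1*(-1)) + 1/12)*4 = ((-1 + 1) + 1/12)*4 = (0 + 1/12)*4 = (1/12)*4 = ⅓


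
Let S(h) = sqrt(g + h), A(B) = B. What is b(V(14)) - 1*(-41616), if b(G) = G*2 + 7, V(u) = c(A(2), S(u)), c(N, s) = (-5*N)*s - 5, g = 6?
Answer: 41613 - 40*sqrt(5) ≈ 41524.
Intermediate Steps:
S(h) = sqrt(6 + h)
c(N, s) = -5 - 5*N*s (c(N, s) = -5*N*s - 5 = -5 - 5*N*s)
V(u) = -5 - 10*sqrt(6 + u) (V(u) = -5 - 5*2*sqrt(6 + u) = -5 - 10*sqrt(6 + u))
b(G) = 7 + 2*G (b(G) = 2*G + 7 = 7 + 2*G)
b(V(14)) - 1*(-41616) = (7 + 2*(-5 - 10*sqrt(6 + 14))) - 1*(-41616) = (7 + 2*(-5 - 20*sqrt(5))) + 41616 = (7 + (-10 - 40*sqrt(5))) + 41616 = (-3 - 40*sqrt(5)) + 41616 = 41613 - 40*sqrt(5)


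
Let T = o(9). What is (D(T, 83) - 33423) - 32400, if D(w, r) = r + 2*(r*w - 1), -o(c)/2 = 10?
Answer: -69062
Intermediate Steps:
o(c) = -20 (o(c) = -2*10 = -20)
T = -20
D(w, r) = -2 + r + 2*r*w (D(w, r) = r + 2*(-1 + r*w) = r + (-2 + 2*r*w) = -2 + r + 2*r*w)
(D(T, 83) - 33423) - 32400 = ((-2 + 83 + 2*83*(-20)) - 33423) - 32400 = ((-2 + 83 - 3320) - 33423) - 32400 = (-3239 - 33423) - 32400 = -36662 - 32400 = -69062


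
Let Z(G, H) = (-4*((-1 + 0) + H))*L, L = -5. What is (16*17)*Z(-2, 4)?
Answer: 16320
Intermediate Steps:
Z(G, H) = -20 + 20*H (Z(G, H) = -4*((-1 + 0) + H)*(-5) = -4*(-1 + H)*(-5) = (4 - 4*H)*(-5) = -20 + 20*H)
(16*17)*Z(-2, 4) = (16*17)*(-20 + 20*4) = 272*(-20 + 80) = 272*60 = 16320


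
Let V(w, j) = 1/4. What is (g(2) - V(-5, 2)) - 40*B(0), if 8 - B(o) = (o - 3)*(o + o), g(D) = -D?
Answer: -1289/4 ≈ -322.25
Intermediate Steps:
V(w, j) = ¼
B(o) = 8 - 2*o*(-3 + o) (B(o) = 8 - (o - 3)*(o + o) = 8 - (-3 + o)*2*o = 8 - 2*o*(-3 + o))
(g(2) - V(-5, 2)) - 40*B(0) = (-1*2 - 1*¼) - 40*(8 - 2*0² + 6*0) = (-2 - ¼) - 40*(8 - 2*0 + 0) = -9/4 - 40*(8 + 0 + 0) = -9/4 - 40*8 = -9/4 - 320 = -1289/4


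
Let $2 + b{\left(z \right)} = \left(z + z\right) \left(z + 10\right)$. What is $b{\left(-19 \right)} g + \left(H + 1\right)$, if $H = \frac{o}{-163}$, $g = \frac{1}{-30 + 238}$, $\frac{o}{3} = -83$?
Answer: $\frac{35279}{8476} \approx 4.1622$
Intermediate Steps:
$o = -249$ ($o = 3 \left(-83\right) = -249$)
$g = \frac{1}{208} \approx 0.0048077$
$H = \frac{249}{163}$ ($H = - \frac{249}{-163} = \left(-249\right) \left(- \frac{1}{163}\right) = \frac{249}{163} \approx 1.5276$)
$b{\left(z \right)} = -2 + 2 z \left(10 + z\right)$ ($b{\left(z \right)} = -2 + \left(z + z\right) \left(z + 10\right) = -2 + 2 z \left(10 + z\right)$)
$b{\left(-19 \right)} g + \left(H + 1\right) = \left(-2 + 2 \left(-19\right)^{2} + 20 \left(-19\right)\right) \frac{1}{208} + \left(\frac{249}{163} + 1\right) = \left(-2 + 2 \cdot 361 - 380\right) \frac{1}{208} + \frac{412}{163} = \left(-2 + 722 - 380\right) \frac{1}{208} + \frac{412}{163} = 340 \cdot \frac{1}{208} + \frac{412}{163} = \frac{85}{52} + \frac{412}{163} = \frac{35279}{8476}$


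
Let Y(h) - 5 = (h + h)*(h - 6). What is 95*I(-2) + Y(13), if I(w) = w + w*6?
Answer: -1143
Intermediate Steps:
I(w) = 7*w (I(w) = w + 6*w = 7*w)
Y(h) = 5 + 2*h*(-6 + h) (Y(h) = 5 + (h + h)*(h - 6) = 5 + (2*h)*(-6 + h) = 5 + 2*h*(-6 + h))
95*I(-2) + Y(13) = 95*(7*(-2)) + (5 - 12*13 + 2*13**2) = 95*(-14) + (5 - 156 + 2*169) = -1330 + (5 - 156 + 338) = -1330 + 187 = -1143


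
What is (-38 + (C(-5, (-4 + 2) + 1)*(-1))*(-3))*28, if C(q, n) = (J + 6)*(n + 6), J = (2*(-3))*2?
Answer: -3584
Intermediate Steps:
J = -12 (J = -6*2 = -12)
C(q, n) = -36 - 6*n (C(q, n) = (-12 + 6)*(n + 6) = -6*(6 + n) = -36 - 6*n)
(-38 + (C(-5, (-4 + 2) + 1)*(-1))*(-3))*28 = (-38 + ((-36 - 6*((-4 + 2) + 1))*(-1))*(-3))*28 = (-38 + ((-36 - 6*(-2 + 1))*(-1))*(-3))*28 = (-38 + ((-36 - 6*(-1))*(-1))*(-3))*28 = (-38 + ((-36 + 6)*(-1))*(-3))*28 = (-38 - 30*(-1)*(-3))*28 = (-38 + 30*(-3))*28 = (-38 - 90)*28 = -128*28 = -3584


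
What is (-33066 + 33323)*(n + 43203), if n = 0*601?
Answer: 11103171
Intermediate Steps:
n = 0
(-33066 + 33323)*(n + 43203) = (-33066 + 33323)*(0 + 43203) = 257*43203 = 11103171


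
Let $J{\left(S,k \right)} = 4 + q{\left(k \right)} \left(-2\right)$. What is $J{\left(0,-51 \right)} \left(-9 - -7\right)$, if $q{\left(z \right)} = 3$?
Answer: $4$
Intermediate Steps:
$J{\left(S,k \right)} = -2$ ($J{\left(S,k \right)} = 4 + 3 \left(-2\right) = 4 - 6 = -2$)
$J{\left(0,-51 \right)} \left(-9 - -7\right) = - 2 \left(-9 - -7\right) = - 2 \left(-9 + 7\right) = \left(-2\right) \left(-2\right) = 4$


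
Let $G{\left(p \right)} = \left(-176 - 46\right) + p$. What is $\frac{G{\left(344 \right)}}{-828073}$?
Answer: $- \frac{122}{828073} \approx -0.00014733$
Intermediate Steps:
$G{\left(p \right)} = -222 + p$
$\frac{G{\left(344 \right)}}{-828073} = \frac{-222 + 344}{-828073} = 122 \left(- \frac{1}{828073}\right) = - \frac{122}{828073}$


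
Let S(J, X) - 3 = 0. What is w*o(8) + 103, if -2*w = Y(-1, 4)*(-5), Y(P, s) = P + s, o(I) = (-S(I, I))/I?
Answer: 1603/16 ≈ 100.19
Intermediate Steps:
S(J, X) = 3 (S(J, X) = 3 + 0 = 3)
o(I) = -3/I (o(I) = (-1*3)/I = -3/I)
w = 15/2 (w = -(-1 + 4)*(-5)/2 = -3*(-5)/2 = -1/2*(-15) = 15/2 ≈ 7.5000)
w*o(8) + 103 = 15*(-3/8)/2 + 103 = 15*(-3*1/8)/2 + 103 = (15/2)*(-3/8) + 103 = -45/16 + 103 = 1603/16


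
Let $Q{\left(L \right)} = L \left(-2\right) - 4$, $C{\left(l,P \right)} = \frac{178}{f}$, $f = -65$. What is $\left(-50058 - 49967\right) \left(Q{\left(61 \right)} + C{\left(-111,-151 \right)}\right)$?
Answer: $\frac{167401840}{13} \approx 1.2877 \cdot 10^{7}$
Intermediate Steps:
$C{\left(l,P \right)} = - \frac{178}{65}$ ($C{\left(l,P \right)} = \frac{178}{-65} = 178 \left(- \frac{1}{65}\right) = - \frac{178}{65}$)
$Q{\left(L \right)} = -4 - 2 L$ ($Q{\left(L \right)} = - 2 L - 4 = -4 - 2 L$)
$\left(-50058 - 49967\right) \left(Q{\left(61 \right)} + C{\left(-111,-151 \right)}\right) = \left(-50058 - 49967\right) \left(\left(-4 - 122\right) - \frac{178}{65}\right) = - 100025 \left(\left(-4 - 122\right) - \frac{178}{65}\right) = - 100025 \left(-126 - \frac{178}{65}\right) = \left(-100025\right) \left(- \frac{8368}{65}\right) = \frac{167401840}{13}$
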